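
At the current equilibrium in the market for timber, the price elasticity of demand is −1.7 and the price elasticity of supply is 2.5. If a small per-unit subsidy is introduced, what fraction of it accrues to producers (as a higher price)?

For a small subsidy around the equilibrium, the benefit split depends on the relative slopes, which at a point are proportional to the elasticities.
Buyer share = εs/(εs + |εd|) = 2.5/(2.5 + 1.7) = 25/42; seller share = |εd|/(εs + |εd|) = 17/42.
So producers capture 17/42 of the subsidy.

Producer share = 17/42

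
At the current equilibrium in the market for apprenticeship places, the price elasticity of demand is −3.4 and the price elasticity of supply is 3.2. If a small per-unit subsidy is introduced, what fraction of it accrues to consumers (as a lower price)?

Consumer share = 16/33

For a small subsidy around the equilibrium, the benefit split depends on the relative slopes, which at a point are proportional to the elasticities.
Buyer share = εs/(εs + |εd|) = 3.2/(3.2 + 3.4) = 16/33; seller share = |εd|/(εs + |εd|) = 17/33.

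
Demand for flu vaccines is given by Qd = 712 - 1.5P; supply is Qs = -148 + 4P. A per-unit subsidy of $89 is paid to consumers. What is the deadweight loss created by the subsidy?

Pre-subsidy: 712 - 1.5P = -148 + 4P gives P* = 1720/11, Q* = 5252/11.
With the rebate, buyers effectively pay Pb = Ps − 89, where Ps is the price sellers receive.
Demand in terms of Ps becomes Qd = 712 − 1.5(Ps − 89) = 845.5 - 1.5Ps. Setting this equal to supply: 845.5 - 1.5Ps = -148 + 4Ps, so Ps = 1987/11.
Buyers pay Pb = 1987/11 − 89 = 1008/11; Q' = -148 + 4·(1987/11) = 6320/11.
The subsidy expands output by 6320/11 − 5252/11 = 1068/11 past the efficient level; on those units the gap between marginal cost and willingness to pay runs from 0 up to 89.
DWL = ½ × 89 × 1068/11 = 47526/11.

Deadweight loss = 47526/11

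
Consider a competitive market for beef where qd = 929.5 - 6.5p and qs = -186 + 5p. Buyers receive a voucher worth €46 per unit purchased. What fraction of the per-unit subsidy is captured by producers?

Pre-subsidy: 929.5 - 6.5p = -186 + 5p gives p* = 97, q* = 299.
With the rebate, buyers effectively pay pb = ps − 46, where ps is the price sellers receive.
Demand in terms of ps becomes qd = 929.5 − 6.5(ps − 46) = 1228.5 - 6.5ps. Setting this equal to supply: 1228.5 - 6.5ps = -186 + 5ps, so ps = 123.
Buyers pay pb = 123 − 46 = 77; q' = -186 + 5·123 = 429.
Buyers' price falls by p* − pb = 97 − 77 = 20; sellers' price rises by ps − p* = 123 − 97 = 26.
So producers capture 26/46 = 13/23 of each unit of subsidy.

Producer share = 13/23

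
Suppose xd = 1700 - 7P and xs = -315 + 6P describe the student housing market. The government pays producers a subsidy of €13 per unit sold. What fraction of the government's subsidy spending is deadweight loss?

DWL / government spending = 7/219

Pre-subsidy: 1700 - 7P = -315 + 6P gives P* = 155, x* = 615.
With the subsidy, sellers receive Ps = Pb + 13 for each unit, where Pb is the price buyers pay.
Supply in terms of Pb becomes xs = -315 + 6(Pb + 13) = -237 + 6Pb. Setting this equal to demand: 1700 - 7Pb = -237 + 6Pb, so Pb = 149.
Sellers receive Ps = 149 + 13 = 162; x' = 1700 − 7·149 = 657.
ΔCS = ½(615 + 657)(155 − 149) = 3816; ΔPS = ½(615 + 657)(162 − 155) = 4452.
Government spending = 13 × 657 = 8541.
DWL = ½ × 13 × (657 − 615) = 273; fraction = 273 / 8541 = 7/219.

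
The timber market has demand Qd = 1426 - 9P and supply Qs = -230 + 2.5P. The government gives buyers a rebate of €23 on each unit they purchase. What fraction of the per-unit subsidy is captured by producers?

Pre-subsidy: 1426 - 9P = -230 + 2.5P gives P* = 144, Q* = 130.
With the rebate, buyers effectively pay Pb = Ps − 23, where Ps is the price sellers receive.
Demand in terms of Ps becomes Qd = 1426 − 9(Ps − 23) = 1633 - 9Ps. Setting this equal to supply: 1633 - 9Ps = -230 + 2.5Ps, so Ps = 162.
Buyers pay Pb = 162 − 23 = 139; Q' = -230 + 2.5·162 = 175.
Buyers' price falls by P* − Pb = 144 − 139 = 5; sellers' price rises by Ps − P* = 162 − 144 = 18.
So producers capture 18/23 = 18/23 of each unit of subsidy.

Producer share = 18/23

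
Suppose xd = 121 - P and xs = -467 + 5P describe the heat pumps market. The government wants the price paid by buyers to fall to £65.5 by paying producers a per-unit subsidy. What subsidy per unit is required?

At a buyer price of 65.5, quantity demanded is 121 − 1·65.5 = 55.5.
Sellers supply 55.5 only when they receive Ps with -467 + 5·Ps = 55.5, i.e. Ps = 104.5.
s = Ps − Pb = 104.5 − 65.5 = 39.

Required subsidy s = £39 per unit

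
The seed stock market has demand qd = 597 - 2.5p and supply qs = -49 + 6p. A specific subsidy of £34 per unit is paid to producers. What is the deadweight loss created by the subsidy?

Pre-subsidy: 597 - 2.5p = -49 + 6p gives p* = 76, q* = 407.
With the subsidy, sellers receive ps = pb + 34 for each unit, where pb is the price buyers pay.
Supply in terms of pb becomes qs = -49 + 6(pb + 34) = 155 + 6pb. Setting this equal to demand: 597 - 2.5pb = 155 + 6pb, so pb = 52.
Sellers receive ps = 52 + 34 = 86; q' = 597 − 2.5·52 = 467.
The subsidy expands output by 467 − 407 = 60 past the efficient level; on those units the gap between marginal cost and willingness to pay runs from 0 up to 34.
DWL = ½ × 34 × 60 = 1020.

Deadweight loss = £1020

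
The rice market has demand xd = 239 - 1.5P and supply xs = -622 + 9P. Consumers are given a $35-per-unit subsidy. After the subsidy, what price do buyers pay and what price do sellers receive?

Pre-subsidy: 239 - 1.5P = -622 + 9P gives P* = 82, x* = 116.
With the rebate, buyers effectively pay Pb = Ps − 35, where Ps is the price sellers receive.
Demand in terms of Ps becomes xd = 239 − 1.5(Ps − 35) = 291.5 - 1.5Ps. Setting this equal to supply: 291.5 - 1.5Ps = -622 + 9Ps, so Ps = 87.
Buyers pay Pb = 87 − 35 = 52; x' = -622 + 9·87 = 161.

Buyers pay $52; sellers receive $87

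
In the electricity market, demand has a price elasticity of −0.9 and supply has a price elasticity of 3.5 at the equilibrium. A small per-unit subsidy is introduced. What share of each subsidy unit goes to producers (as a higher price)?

Producer share = 9/44

For a small subsidy around the equilibrium, the benefit split depends on the relative slopes, which at a point are proportional to the elasticities.
Buyer share = εs/(εs + |εd|) = 3.5/(3.5 + 0.9) = 35/44; seller share = |εd|/(εs + |εd|) = 9/44.
So producers capture 9/44 of the subsidy.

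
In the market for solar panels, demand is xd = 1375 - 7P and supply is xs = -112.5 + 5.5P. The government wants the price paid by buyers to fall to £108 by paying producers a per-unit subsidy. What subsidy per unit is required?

At a buyer price of 108, quantity demanded is 1375 − 7·108 = 619.
Sellers supply 619 only when they receive Ps with -112.5 + 5.5·Ps = 619, i.e. Ps = 133.
s = Ps − Pb = 133 − 108 = 25.

Required subsidy s = £25 per unit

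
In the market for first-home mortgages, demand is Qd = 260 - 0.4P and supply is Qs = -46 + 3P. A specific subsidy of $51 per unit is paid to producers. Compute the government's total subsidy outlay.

Government cost = $12342

Pre-subsidy: 260 - 0.4P = -46 + 3P gives P* = 90, Q* = 224.
With the subsidy, sellers receive Ps = Pb + 51 for each unit, where Pb is the price buyers pay.
Supply in terms of Pb becomes Qs = -46 + 3(Pb + 51) = 107 + 3Pb. Setting this equal to demand: 260 - 0.4Pb = 107 + 3Pb, so Pb = 45.
Sellers receive Ps = 45 + 51 = 96; Q' = 260 − 0.4·45 = 242.
Government outlay = subsidy × quantity = 51 × 242 = 12342.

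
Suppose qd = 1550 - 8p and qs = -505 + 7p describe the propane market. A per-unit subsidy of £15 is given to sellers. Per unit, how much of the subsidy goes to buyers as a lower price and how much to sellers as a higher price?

Pre-subsidy: 1550 - 8p = -505 + 7p gives p* = 137, q* = 454.
With the subsidy, sellers receive ps = pb + 15 for each unit, where pb is the price buyers pay.
Supply in terms of pb becomes qs = -505 + 7(pb + 15) = -400 + 7pb. Setting this equal to demand: 1550 - 8pb = -400 + 7pb, so pb = 130.
Sellers receive ps = 130 + 15 = 145; q' = 1550 − 8·130 = 510.
Buyers' price falls by p* − pb = 137 − 130 = 7; sellers' price rises by ps − p* = 145 − 137 = 8.

Buyers gain £7 per unit; sellers gain £8 per unit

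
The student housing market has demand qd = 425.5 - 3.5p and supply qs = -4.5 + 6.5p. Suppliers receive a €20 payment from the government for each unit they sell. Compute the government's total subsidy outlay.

Pre-subsidy: 425.5 - 3.5p = -4.5 + 6.5p gives p* = 43, q* = 275.
With the subsidy, sellers receive ps = pb + 20 for each unit, where pb is the price buyers pay.
Supply in terms of pb becomes qs = -4.5 + 6.5(pb + 20) = 125.5 + 6.5pb. Setting this equal to demand: 425.5 - 3.5pb = 125.5 + 6.5pb, so pb = 30.
Sellers receive ps = 30 + 20 = 50; q' = 425.5 − 3.5·30 = 320.5.
Government outlay = subsidy × quantity = 20 × 320.5 = 6410.

Government cost = €6410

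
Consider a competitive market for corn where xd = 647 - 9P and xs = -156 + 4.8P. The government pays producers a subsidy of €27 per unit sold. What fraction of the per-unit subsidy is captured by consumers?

Pre-subsidy: 647 - 9P = -156 + 4.8P gives P* = 4015/69, x* = 2836/23.
With the subsidy, sellers receive Ps = Pb + 27 for each unit, where Pb is the price buyers pay.
Supply in terms of Pb becomes xs = -156 + 4.8(Pb + 27) = -26.4 + 4.8Pb. Setting this equal to demand: 647 - 9Pb = -26.4 + 4.8Pb, so Pb = 3367/69.
Sellers receive Ps = 3367/69 + 27 = 5230/69; x' = 647 − 9·(3367/69) = 4780/23.
Buyers' price falls by P* − Pb = 4015/69 − 3367/69 = 216/23; sellers' price rises by Ps − P* = 5230/69 − 4015/69 = 405/23.
So consumers capture (216/23)/27 = 8/23 of each unit of subsidy.

Consumer share = 8/23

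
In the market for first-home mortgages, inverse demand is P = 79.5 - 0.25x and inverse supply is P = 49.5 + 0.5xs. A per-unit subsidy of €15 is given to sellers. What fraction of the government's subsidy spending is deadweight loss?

DWL / government spending = 1/6

Pre-subsidy: 79.5 - 0.25x = 49.5 + 0.5x gives x* = 40 and P* = 69.5.
With the subsidy, sellers receive Ps = Pb + 15 for each unit, where Pb is the price buyers pay.
On the curves, Pb = 79.5 - 0.25x and Ps = 49.5 + 0.5x; the wedge Ps − Pb = 15 gives 49.5 + 0.5x − (79.5 - 0.25x) = 15, so x' = 60.
Then Pb = 79.5 − 0.25·60 = 64.5 and Ps = 49.5 + 0.5·60 = 79.5.
ΔCS = ½(40 + 60)(69.5 − 64.5) = 250; ΔPS = ½(40 + 60)(79.5 − 69.5) = 500.
Government spending = 15 × 60 = 900.
DWL = ½ × 15 × (60 − 40) = 150; fraction = 150 / 900 = 1/6.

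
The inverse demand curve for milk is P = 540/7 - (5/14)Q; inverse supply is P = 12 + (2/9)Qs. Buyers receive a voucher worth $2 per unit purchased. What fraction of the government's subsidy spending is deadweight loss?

DWL / government spending = 7/470

Pre-subsidy: 540/7 - (5/14)Q = 12 + (2/9)Q gives Q* = 8208/73 and P* = 2700/73.
With the rebate, buyers effectively pay Pb = Ps − 2, where Ps is the price sellers receive.
On the curves, Pb = 540/7 - (5/14)Q and Ps = 12 + (2/9)Q; the wedge Ps − Pb = 2 gives 12 + (2/9)Q − (540/7 - (5/14)Q) = 2, so Q' = 8460/73.
Then Pb = 540/7 − (5/14)·(8460/73) = 2610/73 and Ps = 12 + (2/9)·(8460/73) = 2756/73.
ΔCS = ½(8208/73 + 8460/73)(2700/73 − 2610/73) = 750060/5329; ΔPS = ½(8208/73 + 8460/73)(2756/73 − 2700/73) = 466704/5329.
Government spending = 2 × 8460/73 = 16920/73.
DWL = ½ × 2 × (8460/73 − 8208/73) = 252/73; fraction = (252/73) / (16920/73) = 7/470.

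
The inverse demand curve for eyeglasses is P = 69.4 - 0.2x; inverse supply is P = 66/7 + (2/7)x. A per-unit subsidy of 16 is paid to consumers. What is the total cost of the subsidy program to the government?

Government cost = 42544/17

Pre-subsidy: 69.4 - 0.2x = 66/7 + (2/7)x gives x* = 2099/17 and P* = 760/17.
With the rebate, buyers effectively pay Pb = Ps − 16, where Ps is the price sellers receive.
On the curves, Pb = 69.4 - 0.2x and Ps = 66/7 + (2/7)x; the wedge Ps − Pb = 16 gives 66/7 + (2/7)x − (69.4 - 0.2x) = 16, so x' = 2659/17.
Then Pb = 69.4 − 0.2·(2659/17) = 648/17 and Ps = 66/7 + (2/7)·(2659/17) = 920/17.
Government outlay = subsidy × quantity = 16 × 2659/17 = 42544/17.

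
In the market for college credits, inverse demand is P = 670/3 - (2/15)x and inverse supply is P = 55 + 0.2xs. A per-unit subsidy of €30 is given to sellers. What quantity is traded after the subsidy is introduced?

x' = 595

Pre-subsidy: 670/3 - (2/15)x = 55 + 0.2x gives x* = 505 and P* = 156.
With the subsidy, sellers receive Ps = Pb + 30 for each unit, where Pb is the price buyers pay.
On the curves, Pb = 670/3 - (2/15)x and Ps = 55 + 0.2x; the wedge Ps − Pb = 30 gives 55 + 0.2x − (670/3 - (2/15)x) = 30, so x' = 595.
Then Pb = 670/3 − (2/15)·595 = 144 and Ps = 55 + 0.2·595 = 174.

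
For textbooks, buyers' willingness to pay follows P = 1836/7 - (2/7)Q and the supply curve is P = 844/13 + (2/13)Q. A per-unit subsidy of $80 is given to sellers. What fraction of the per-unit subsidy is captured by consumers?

Pre-subsidy: 1836/7 - (2/7)Q = 844/13 + (2/13)Q gives Q* = 449 and P* = 134.
With the subsidy, sellers receive Ps = Pb + 80 for each unit, where Pb is the price buyers pay.
On the curves, Pb = 1836/7 - (2/7)Q and Ps = 844/13 + (2/13)Q; the wedge Ps − Pb = 80 gives 844/13 + (2/13)Q − (1836/7 - (2/7)Q) = 80, so Q' = 631.
Then Pb = 1836/7 − (2/7)·631 = 82 and Ps = 844/13 + (2/13)·631 = 162.
Buyers' price falls by P* − Pb = 134 − 82 = 52; sellers' price rises by Ps − P* = 162 − 134 = 28.
So consumers capture 52/80 = 0.65 of each unit of subsidy.

Consumer share = 0.65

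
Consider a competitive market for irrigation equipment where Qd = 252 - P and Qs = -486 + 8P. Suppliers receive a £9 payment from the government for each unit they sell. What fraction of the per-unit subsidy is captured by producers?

Pre-subsidy: 252 - P = -486 + 8P gives P* = 82, Q* = 170.
With the subsidy, sellers receive Ps = Pb + 9 for each unit, where Pb is the price buyers pay.
Supply in terms of Pb becomes Qs = -486 + 8(Pb + 9) = -414 + 8Pb. Setting this equal to demand: 252 - Pb = -414 + 8Pb, so Pb = 74.
Sellers receive Ps = 74 + 9 = 83; Q' = 252 − 1·74 = 178.
Buyers' price falls by P* − Pb = 82 − 74 = 8; sellers' price rises by Ps − P* = 83 − 82 = 1.
So producers capture 1/9 = 1/9 of each unit of subsidy.

Producer share = 1/9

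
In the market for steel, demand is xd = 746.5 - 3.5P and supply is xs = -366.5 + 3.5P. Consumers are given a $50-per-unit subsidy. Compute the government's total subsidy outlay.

Pre-subsidy: 746.5 - 3.5P = -366.5 + 3.5P gives P* = 159, x* = 190.
With the rebate, buyers effectively pay Pb = Ps − 50, where Ps is the price sellers receive.
Demand in terms of Ps becomes xd = 746.5 − 3.5(Ps − 50) = 921.5 - 3.5Ps. Setting this equal to supply: 921.5 - 3.5Ps = -366.5 + 3.5Ps, so Ps = 184.
Buyers pay Pb = 184 − 50 = 134; x' = -366.5 + 3.5·184 = 277.5.
Government outlay = subsidy × quantity = 50 × 277.5 = 13875.

Government cost = $13875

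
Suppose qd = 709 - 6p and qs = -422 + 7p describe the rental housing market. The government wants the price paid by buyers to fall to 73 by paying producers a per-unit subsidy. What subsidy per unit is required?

At a buyer price of 73, quantity demanded is 709 − 6·73 = 271.
Sellers supply 271 only when they receive ps with -422 + 7·ps = 271, i.e. ps = 99.
s = ps − pb = 99 − 73 = 26.

Required subsidy s = 26 per unit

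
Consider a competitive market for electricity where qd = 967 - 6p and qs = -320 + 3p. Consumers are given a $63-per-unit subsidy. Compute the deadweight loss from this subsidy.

Deadweight loss = $3969

Pre-subsidy: 967 - 6p = -320 + 3p gives p* = 143, q* = 109.
With the rebate, buyers effectively pay pb = ps − 63, where ps is the price sellers receive.
Demand in terms of ps becomes qd = 967 − 6(ps − 63) = 1345 - 6ps. Setting this equal to supply: 1345 - 6ps = -320 + 3ps, so ps = 185.
Buyers pay pb = 185 − 63 = 122; q' = -320 + 3·185 = 235.
The subsidy expands output by 235 − 109 = 126 past the efficient level; on those units the gap between marginal cost and willingness to pay runs from 0 up to 63.
DWL = ½ × 63 × 126 = 3969.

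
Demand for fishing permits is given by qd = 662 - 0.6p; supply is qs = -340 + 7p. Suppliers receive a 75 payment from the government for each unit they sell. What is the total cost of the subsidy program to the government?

Pre-subsidy: 662 - 0.6p = -340 + 7p gives p* = 2505/19, q* = 11075/19.
With the subsidy, sellers receive ps = pb + 75 for each unit, where pb is the price buyers pay.
Supply in terms of pb becomes qs = -340 + 7(pb + 75) = 185 + 7pb. Setting this equal to demand: 662 - 0.6pb = 185 + 7pb, so pb = 2385/38.
Sellers receive ps = 2385/38 + 75 = 5235/38; q' = 662 − 0.6·(2385/38) = 23725/38.
Government outlay = subsidy × quantity = 75 × 23725/38 = 1779375/38.

Government cost = 1779375/38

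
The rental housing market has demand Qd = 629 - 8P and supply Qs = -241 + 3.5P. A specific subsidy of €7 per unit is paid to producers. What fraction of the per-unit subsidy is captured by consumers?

Consumer share = 7/23

Pre-subsidy: 629 - 8P = -241 + 3.5P gives P* = 1740/23, Q* = 547/23.
With the subsidy, sellers receive Ps = Pb + 7 for each unit, where Pb is the price buyers pay.
Supply in terms of Pb becomes Qs = -241 + 3.5(Pb + 7) = -216.5 + 3.5Pb. Setting this equal to demand: 629 - 8Pb = -216.5 + 3.5Pb, so Pb = 1691/23.
Sellers receive Ps = 1691/23 + 7 = 1852/23; Q' = 629 − 8·(1691/23) = 939/23.
Buyers' price falls by P* − Pb = 1740/23 − 1691/23 = 49/23; sellers' price rises by Ps − P* = 1852/23 − 1740/23 = 112/23.
So consumers capture (49/23)/7 = 7/23 of each unit of subsidy.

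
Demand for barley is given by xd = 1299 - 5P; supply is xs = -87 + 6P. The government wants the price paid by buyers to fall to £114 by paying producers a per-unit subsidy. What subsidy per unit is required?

Required subsidy s = £22 per unit

At a buyer price of 114, quantity demanded is 1299 − 5·114 = 729.
Sellers supply 729 only when they receive Ps with -87 + 6·Ps = 729, i.e. Ps = 136.
s = Ps − Pb = 136 − 114 = 22.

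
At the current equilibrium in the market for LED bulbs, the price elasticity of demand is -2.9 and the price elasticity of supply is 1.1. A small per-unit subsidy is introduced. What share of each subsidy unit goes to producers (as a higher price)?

Producer share = 0.725

For a small subsidy around the equilibrium, the benefit split depends on the relative slopes, which at a point are proportional to the elasticities.
Buyer share = εs/(εs + |εd|) = 1.1/(1.1 + 2.9) = 0.275; seller share = |εd|/(εs + |εd|) = 0.725.
So producers capture 0.725 of the subsidy.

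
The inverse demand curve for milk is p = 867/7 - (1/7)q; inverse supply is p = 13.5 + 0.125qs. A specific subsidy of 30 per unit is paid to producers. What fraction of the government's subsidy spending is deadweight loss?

Pre-subsidy: 867/7 - (1/7)q = 13.5 + 0.125q gives q* = 412 and p* = 65.
With the subsidy, sellers receive ps = pb + 30 for each unit, where pb is the price buyers pay.
On the curves, pb = 867/7 - (1/7)q and ps = 13.5 + 0.125q; the wedge ps − pb = 30 gives 13.5 + 0.125q − (867/7 - (1/7)q) = 30, so q' = 524.
Then pb = 867/7 − (1/7)·524 = 49 and ps = 13.5 + 0.125·524 = 79.
ΔCS = ½(412 + 524)(65 − 49) = 7488; ΔPS = ½(412 + 524)(79 − 65) = 6552.
Government spending = 30 × 524 = 15720.
DWL = ½ × 30 × (524 − 412) = 1680; fraction = 1680 / 15720 = 14/131.

DWL / government spending = 14/131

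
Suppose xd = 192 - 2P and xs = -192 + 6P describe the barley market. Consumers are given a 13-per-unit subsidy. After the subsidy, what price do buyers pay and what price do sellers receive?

Buyers pay 38.25; sellers receive 51.25

Pre-subsidy: 192 - 2P = -192 + 6P gives P* = 48, x* = 96.
With the rebate, buyers effectively pay Pb = Ps − 13, where Ps is the price sellers receive.
Demand in terms of Ps becomes xd = 192 − 2(Ps − 13) = 218 - 2Ps. Setting this equal to supply: 218 - 2Ps = -192 + 6Ps, so Ps = 51.25.
Buyers pay Pb = 51.25 − 13 = 38.25; x' = -192 + 6·51.25 = 115.5.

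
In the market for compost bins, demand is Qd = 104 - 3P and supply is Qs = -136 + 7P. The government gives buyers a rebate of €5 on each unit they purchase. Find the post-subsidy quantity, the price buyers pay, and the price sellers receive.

Pre-subsidy: 104 - 3P = -136 + 7P gives P* = 24, Q* = 32.
With the rebate, buyers effectively pay Pb = Ps − 5, where Ps is the price sellers receive.
Demand in terms of Ps becomes Qd = 104 − 3(Ps − 5) = 119 - 3Ps. Setting this equal to supply: 119 - 3Ps = -136 + 7Ps, so Ps = 25.5.
Buyers pay Pb = 25.5 − 5 = 20.5; Q' = -136 + 7·25.5 = 42.5.

Q' = 42.5; buyers pay €20.5; sellers receive €25.5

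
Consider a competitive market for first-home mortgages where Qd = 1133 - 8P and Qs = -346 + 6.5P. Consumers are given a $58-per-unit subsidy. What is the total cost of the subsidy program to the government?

Pre-subsidy: 1133 - 8P = -346 + 6.5P gives P* = 102, Q* = 317.
With the rebate, buyers effectively pay Pb = Ps − 58, where Ps is the price sellers receive.
Demand in terms of Ps becomes Qd = 1133 − 8(Ps − 58) = 1597 - 8Ps. Setting this equal to supply: 1597 - 8Ps = -346 + 6.5Ps, so Ps = 134.
Buyers pay Pb = 134 − 58 = 76; Q' = -346 + 6.5·134 = 525.
Government outlay = subsidy × quantity = 58 × 525 = 30450.

Government cost = $30450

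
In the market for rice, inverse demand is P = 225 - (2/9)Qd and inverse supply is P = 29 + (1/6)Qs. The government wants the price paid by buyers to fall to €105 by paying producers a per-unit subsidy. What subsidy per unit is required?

At a buyer price of 105, quantity demanded is 1012.5 − 4.5·105 = 540.
Sellers supply 540 only when they receive Ps = 29 + (1/6)·540 = 119.
s = Ps − Pb = 119 − 105 = 14.

Required subsidy s = €14 per unit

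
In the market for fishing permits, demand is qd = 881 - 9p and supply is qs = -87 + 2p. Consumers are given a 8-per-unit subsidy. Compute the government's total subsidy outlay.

Pre-subsidy: 881 - 9p = -87 + 2p gives p* = 88, q* = 89.
With the rebate, buyers effectively pay pb = ps − 8, where ps is the price sellers receive.
Demand in terms of ps becomes qd = 881 − 9(ps − 8) = 953 - 9ps. Setting this equal to supply: 953 - 9ps = -87 + 2ps, so ps = 1040/11.
Buyers pay pb = 1040/11 − 8 = 952/11; q' = -87 + 2·(1040/11) = 1123/11.
Government outlay = subsidy × quantity = 8 × 1123/11 = 8984/11.

Government cost = 8984/11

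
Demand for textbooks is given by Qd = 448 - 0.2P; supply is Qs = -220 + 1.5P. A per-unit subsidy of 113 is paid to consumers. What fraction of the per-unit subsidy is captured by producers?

Producer share = 2/17

Pre-subsidy: 448 - 0.2P = -220 + 1.5P gives P* = 6680/17, Q* = 6280/17.
With the rebate, buyers effectively pay Pb = Ps − 113, where Ps is the price sellers receive.
Demand in terms of Ps becomes Qd = 448 − 0.2(Ps − 113) = 470.6 - 0.2Ps. Setting this equal to supply: 470.6 - 0.2Ps = -220 + 1.5Ps, so Ps = 6906/17.
Buyers pay Pb = 6906/17 − 113 = 4985/17; Q' = -220 + 1.5·(6906/17) = 6619/17.
Buyers' price falls by P* − Pb = 6680/17 − 4985/17 = 1695/17; sellers' price rises by Ps − P* = 6906/17 − 6680/17 = 226/17.
So producers capture (226/17)/113 = 2/17 of each unit of subsidy.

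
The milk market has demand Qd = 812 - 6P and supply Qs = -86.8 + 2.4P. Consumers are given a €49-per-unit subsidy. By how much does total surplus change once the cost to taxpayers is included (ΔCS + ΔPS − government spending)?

Net change in total surplus = -€2058

Pre-subsidy: 812 - 6P = -86.8 + 2.4P gives P* = 107, Q* = 170.
With the rebate, buyers effectively pay Pb = Ps − 49, where Ps is the price sellers receive.
Demand in terms of Ps becomes Qd = 812 − 6(Ps − 49) = 1106 - 6Ps. Setting this equal to supply: 1106 - 6Ps = -86.8 + 2.4Ps, so Ps = 142.
Buyers pay Pb = 142 − 49 = 93; Q' = -86.8 + 2.4·142 = 254.
ΔCS = ½(170 + 254)(107 − 93) = 2968; ΔPS = ½(170 + 254)(142 − 107) = 7420.
Government spending = 49 × 254 = 12446.
Net change = 2968 + 7420 − 12446 = -2058. The loss equals the DWL triangle ½·49·84.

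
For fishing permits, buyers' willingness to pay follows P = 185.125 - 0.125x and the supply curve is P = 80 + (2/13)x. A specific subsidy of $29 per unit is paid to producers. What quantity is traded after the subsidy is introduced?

x' = 481

Pre-subsidy: 185.125 - 0.125x = 80 + (2/13)x gives x* = 377 and P* = 138.
With the subsidy, sellers receive Ps = Pb + 29 for each unit, where Pb is the price buyers pay.
On the curves, Pb = 185.125 - 0.125x and Ps = 80 + (2/13)x; the wedge Ps − Pb = 29 gives 80 + (2/13)x − (185.125 - 0.125x) = 29, so x' = 481.
Then Pb = 185.125 − 0.125·481 = 125 and Ps = 80 + (2/13)·481 = 154.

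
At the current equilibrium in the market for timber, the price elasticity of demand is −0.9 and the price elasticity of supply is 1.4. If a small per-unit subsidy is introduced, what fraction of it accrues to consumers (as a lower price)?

For a small subsidy around the equilibrium, the benefit split depends on the relative slopes, which at a point are proportional to the elasticities.
Buyer share = εs/(εs + |εd|) = 1.4/(1.4 + 0.9) = 14/23; seller share = |εd|/(εs + |εd|) = 9/23.

Consumer share = 14/23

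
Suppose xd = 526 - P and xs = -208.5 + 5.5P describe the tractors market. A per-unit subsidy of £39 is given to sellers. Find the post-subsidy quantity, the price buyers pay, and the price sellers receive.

Pre-subsidy: 526 - P = -208.5 + 5.5P gives P* = 113, x* = 413.
With the subsidy, sellers receive Ps = Pb + 39 for each unit, where Pb is the price buyers pay.
Supply in terms of Pb becomes xs = -208.5 + 5.5(Pb + 39) = 6 + 5.5Pb. Setting this equal to demand: 526 - Pb = 6 + 5.5Pb, so Pb = 80.
Sellers receive Ps = 80 + 39 = 119; x' = 526 − 1·80 = 446.

x' = 446; buyers pay £80; sellers receive £119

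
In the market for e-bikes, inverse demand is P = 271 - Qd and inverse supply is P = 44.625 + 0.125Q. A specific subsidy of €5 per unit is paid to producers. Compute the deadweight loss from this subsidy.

Pre-subsidy: 271 - Q = 44.625 + 0.125Q gives Q* = 1811/9 and P* = 628/9.
With the subsidy, sellers receive Ps = Pb + 5 for each unit, where Pb is the price buyers pay.
On the curves, Pb = 271 - Q and Ps = 44.625 + 0.125Q; the wedge Ps − Pb = 5 gives 44.625 + 0.125Q − (271 - Q) = 5, so Q' = 617/3.
Then Pb = 271 − 1·(617/3) = 196/3 and Ps = 44.625 + 0.125·(617/3) = 211/3.
The subsidy expands output by 617/3 − 1811/9 = 40/9 past the efficient level; on those units the gap between marginal cost and willingness to pay runs from 0 up to 5.
DWL = ½ × 5 × 40/9 = 100/9.

Deadweight loss = 100/9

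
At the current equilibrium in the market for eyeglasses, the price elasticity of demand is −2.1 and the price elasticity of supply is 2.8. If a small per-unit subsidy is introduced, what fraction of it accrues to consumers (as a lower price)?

For a small subsidy around the equilibrium, the benefit split depends on the relative slopes, which at a point are proportional to the elasticities.
Buyer share = εs/(εs + |εd|) = 2.8/(2.8 + 2.1) = 4/7; seller share = |εd|/(εs + |εd|) = 3/7.

Consumer share = 4/7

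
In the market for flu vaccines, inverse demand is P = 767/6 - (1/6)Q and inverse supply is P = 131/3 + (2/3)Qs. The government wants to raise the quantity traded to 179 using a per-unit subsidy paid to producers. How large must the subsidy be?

Required subsidy s = 65 per unit

At Q = 179, from the demand curve buyers pay Pb = 767/6 − (1/6)·179 = 98; from the supply curve sellers need Ps = 131/3 + (2/3)·179 = 163.
The subsidy must fill the gap: s = Ps − Pb = 163 − 98 = 65.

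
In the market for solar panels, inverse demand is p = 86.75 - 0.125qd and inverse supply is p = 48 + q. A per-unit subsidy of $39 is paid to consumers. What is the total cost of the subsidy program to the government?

Pre-subsidy: 86.75 - 0.125q = 48 + q gives q* = 310/9 and p* = 742/9.
With the rebate, buyers effectively pay pb = ps − 39, where ps is the price sellers receive.
On the curves, pb = 86.75 - 0.125q and ps = 48 + q; the wedge ps − pb = 39 gives 48 + q − (86.75 - 0.125q) = 39, so q' = 622/9.
Then pb = 86.75 − 0.125·(622/9) = 703/9 and ps = 48 + 1·(622/9) = 1054/9.
Government outlay = subsidy × quantity = 39 × 622/9 = 8086/3.

Government cost = 8086/3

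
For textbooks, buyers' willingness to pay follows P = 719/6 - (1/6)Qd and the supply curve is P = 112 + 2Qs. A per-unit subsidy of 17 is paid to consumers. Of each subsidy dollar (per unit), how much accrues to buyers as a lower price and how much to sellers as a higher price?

Pre-subsidy: 719/6 - (1/6)Q = 112 + 2Q gives Q* = 47/13 and P* = 1550/13.
With the rebate, buyers effectively pay Pb = Ps − 17, where Ps is the price sellers receive.
On the curves, Pb = 719/6 - (1/6)Q and Ps = 112 + 2Q; the wedge Ps − Pb = 17 gives 112 + 2Q − (719/6 - (1/6)Q) = 17, so Q' = 149/13.
Then Pb = 719/6 − (1/6)·(149/13) = 1533/13 and Ps = 112 + 2·(149/13) = 1754/13.
Buyers' price falls by P* − Pb = 1550/13 − 1533/13 = 17/13; sellers' price rises by Ps − P* = 1754/13 − 1550/13 = 204/13.

Buyers gain 17/13 per unit; sellers gain 204/13 per unit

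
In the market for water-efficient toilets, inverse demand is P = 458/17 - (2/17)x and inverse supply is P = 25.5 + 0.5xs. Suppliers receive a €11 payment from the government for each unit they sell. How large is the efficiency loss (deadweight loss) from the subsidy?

Pre-subsidy: 458/17 - (2/17)x = 25.5 + 0.5x gives x* = 7/3 and P* = 80/3.
With the subsidy, sellers receive Ps = Pb + 11 for each unit, where Pb is the price buyers pay.
On the curves, Pb = 458/17 - (2/17)x and Ps = 25.5 + 0.5x; the wedge Ps − Pb = 11 gives 25.5 + 0.5x − (458/17 - (2/17)x) = 11, so x' = 141/7.
Then Pb = 458/17 − (2/17)·(141/7) = 172/7 and Ps = 25.5 + 0.5·(141/7) = 249/7.
The subsidy expands output by 141/7 − 7/3 = 374/21 past the efficient level; on those units the gap between marginal cost and willingness to pay runs from 0 up to 11.
DWL = ½ × 11 × 374/21 = 2057/21.

Deadweight loss = 2057/21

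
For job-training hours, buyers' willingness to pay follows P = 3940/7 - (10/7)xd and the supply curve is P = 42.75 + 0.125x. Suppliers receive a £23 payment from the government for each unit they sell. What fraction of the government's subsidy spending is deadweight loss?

Pre-subsidy: 3940/7 - (10/7)x = 42.75 + 0.125x gives x* = 29126/87 and P* = 7360/87.
With the subsidy, sellers receive Ps = Pb + 23 for each unit, where Pb is the price buyers pay.
On the curves, Pb = 3940/7 - (10/7)x and Ps = 42.75 + 0.125x; the wedge Ps − Pb = 23 gives 42.75 + 0.125x − (3940/7 - (10/7)x) = 23, so x' = 10138/29.
Then Pb = 3940/7 − (10/7)·(10138/29) = 1840/29 and Ps = 42.75 + 0.125·(10138/29) = 2507/29.
ΔCS = ½(29126/87 + 10138/29)(7360/87 − 1840/29) = 54776800/7569; ΔPS = ½(29126/87 + 10138/29)(2507/29 − 7360/87) = 4792970/7569.
Government spending = 23 × 10138/29 = 233174/29.
DWL = ½ × 23 × (10138/29 − 29126/87) = 14812/87; fraction = (14812/87) / (233174/29) = 322/15207.

DWL / government spending = 322/15207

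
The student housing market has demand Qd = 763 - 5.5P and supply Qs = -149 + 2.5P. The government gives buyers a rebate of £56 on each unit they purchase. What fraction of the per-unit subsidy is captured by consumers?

Consumer share = 0.3125

Pre-subsidy: 763 - 5.5P = -149 + 2.5P gives P* = 114, Q* = 136.
With the rebate, buyers effectively pay Pb = Ps − 56, where Ps is the price sellers receive.
Demand in terms of Ps becomes Qd = 763 − 5.5(Ps − 56) = 1071 - 5.5Ps. Setting this equal to supply: 1071 - 5.5Ps = -149 + 2.5Ps, so Ps = 152.5.
Buyers pay Pb = 152.5 − 56 = 96.5; Q' = -149 + 2.5·152.5 = 232.25.
Buyers' price falls by P* − Pb = 114 − 96.5 = 17.5; sellers' price rises by Ps − P* = 152.5 − 114 = 38.5.
So consumers capture 17.5/56 = 0.3125 of each unit of subsidy.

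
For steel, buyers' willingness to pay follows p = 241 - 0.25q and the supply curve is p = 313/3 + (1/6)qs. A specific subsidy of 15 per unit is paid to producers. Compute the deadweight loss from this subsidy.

Pre-subsidy: 241 - 0.25q = 313/3 + (1/6)q gives q* = 328 and p* = 159.
With the subsidy, sellers receive ps = pb + 15 for each unit, where pb is the price buyers pay.
On the curves, pb = 241 - 0.25q and ps = 313/3 + (1/6)q; the wedge ps − pb = 15 gives 313/3 + (1/6)q − (241 - 0.25q) = 15, so q' = 364.
Then pb = 241 − 0.25·364 = 150 and ps = 313/3 + (1/6)·364 = 165.
The subsidy expands output by 364 − 328 = 36 past the efficient level; on those units the gap between marginal cost and willingness to pay runs from 0 up to 15.
DWL = ½ × 15 × 36 = 270.

Deadweight loss = 270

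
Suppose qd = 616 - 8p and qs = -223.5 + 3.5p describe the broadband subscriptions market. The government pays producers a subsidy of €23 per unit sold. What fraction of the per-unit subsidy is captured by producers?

Producer share = 16/23

Pre-subsidy: 616 - 8p = -223.5 + 3.5p gives p* = 73, q* = 32.
With the subsidy, sellers receive ps = pb + 23 for each unit, where pb is the price buyers pay.
Supply in terms of pb becomes qs = -223.5 + 3.5(pb + 23) = -143 + 3.5pb. Setting this equal to demand: 616 - 8pb = -143 + 3.5pb, so pb = 66.
Sellers receive ps = 66 + 23 = 89; q' = 616 − 8·66 = 88.
Buyers' price falls by p* − pb = 73 − 66 = 7; sellers' price rises by ps − p* = 89 − 73 = 16.
So producers capture 16/23 = 16/23 of each unit of subsidy.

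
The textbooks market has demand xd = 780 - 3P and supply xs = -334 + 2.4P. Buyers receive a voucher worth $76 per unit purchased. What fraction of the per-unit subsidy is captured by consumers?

Consumer share = 4/9

Pre-subsidy: 780 - 3P = -334 + 2.4P gives P* = 5570/27, x* = 1450/9.
With the rebate, buyers effectively pay Pb = Ps − 76, where Ps is the price sellers receive.
Demand in terms of Ps becomes xd = 780 − 3(Ps − 76) = 1008 - 3Ps. Setting this equal to supply: 1008 - 3Ps = -334 + 2.4Ps, so Ps = 6710/27.
Buyers pay Pb = 6710/27 − 76 = 4658/27; x' = -334 + 2.4·(6710/27) = 2362/9.
Buyers' price falls by P* − Pb = 5570/27 − 4658/27 = 304/9; sellers' price rises by Ps − P* = 6710/27 − 5570/27 = 380/9.
So consumers capture (304/9)/76 = 4/9 of each unit of subsidy.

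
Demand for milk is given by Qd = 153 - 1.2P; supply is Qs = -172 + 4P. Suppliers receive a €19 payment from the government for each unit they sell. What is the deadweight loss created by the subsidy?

Deadweight loss = 2166/13

Pre-subsidy: 153 - 1.2P = -172 + 4P gives P* = 62.5, Q* = 78.
With the subsidy, sellers receive Ps = Pb + 19 for each unit, where Pb is the price buyers pay.
Supply in terms of Pb becomes Qs = -172 + 4(Pb + 19) = -96 + 4Pb. Setting this equal to demand: 153 - 1.2Pb = -96 + 4Pb, so Pb = 1245/26.
Sellers receive Ps = 1245/26 + 19 = 1739/26; Q' = 153 − 1.2·(1245/26) = 1242/13.
The subsidy expands output by 1242/13 − 78 = 228/13 past the efficient level; on those units the gap between marginal cost and willingness to pay runs from 0 up to 19.
DWL = ½ × 19 × 228/13 = 2166/13.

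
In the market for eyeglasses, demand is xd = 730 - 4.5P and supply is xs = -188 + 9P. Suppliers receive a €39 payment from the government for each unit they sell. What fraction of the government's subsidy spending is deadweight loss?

Pre-subsidy: 730 - 4.5P = -188 + 9P gives P* = 68, x* = 424.
With the subsidy, sellers receive Ps = Pb + 39 for each unit, where Pb is the price buyers pay.
Supply in terms of Pb becomes xs = -188 + 9(Pb + 39) = 163 + 9Pb. Setting this equal to demand: 730 - 4.5Pb = 163 + 9Pb, so Pb = 42.
Sellers receive Ps = 42 + 39 = 81; x' = 730 − 4.5·42 = 541.
ΔCS = ½(424 + 541)(68 − 42) = 12545; ΔPS = ½(424 + 541)(81 − 68) = 6272.5.
Government spending = 39 × 541 = 21099.
DWL = ½ × 39 × (541 − 424) = 2281.5; fraction = 2281.5 / 21099 = 117/1082.

DWL / government spending = 117/1082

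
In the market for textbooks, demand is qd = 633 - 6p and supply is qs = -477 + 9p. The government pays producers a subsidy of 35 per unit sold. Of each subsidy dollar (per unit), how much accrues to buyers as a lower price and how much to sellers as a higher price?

Buyers gain 21 per unit; sellers gain 14 per unit

Pre-subsidy: 633 - 6p = -477 + 9p gives p* = 74, q* = 189.
With the subsidy, sellers receive ps = pb + 35 for each unit, where pb is the price buyers pay.
Supply in terms of pb becomes qs = -477 + 9(pb + 35) = -162 + 9pb. Setting this equal to demand: 633 - 6pb = -162 + 9pb, so pb = 53.
Sellers receive ps = 53 + 35 = 88; q' = 633 − 6·53 = 315.
Buyers' price falls by p* − pb = 74 − 53 = 21; sellers' price rises by ps − p* = 88 − 74 = 14.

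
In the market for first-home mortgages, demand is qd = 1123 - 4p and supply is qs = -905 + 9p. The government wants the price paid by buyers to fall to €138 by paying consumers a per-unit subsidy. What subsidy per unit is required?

At a buyer price of 138, quantity demanded is 1123 − 4·138 = 571.
Sellers supply 571 only when they receive ps with -905 + 9·ps = 571, i.e. ps = 164.
s = ps − pb = 164 − 138 = 26.

Required subsidy s = €26 per unit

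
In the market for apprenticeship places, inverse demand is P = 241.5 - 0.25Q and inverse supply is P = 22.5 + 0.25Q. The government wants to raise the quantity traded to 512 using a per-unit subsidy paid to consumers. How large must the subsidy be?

Required subsidy s = 37 per unit

At Q = 512, from the demand curve buyers pay Pb = 241.5 − 0.25·512 = 113.5; from the supply curve sellers need Ps = 22.5 + 0.25·512 = 150.5.
The subsidy must fill the gap: s = Ps − Pb = 150.5 − 113.5 = 37.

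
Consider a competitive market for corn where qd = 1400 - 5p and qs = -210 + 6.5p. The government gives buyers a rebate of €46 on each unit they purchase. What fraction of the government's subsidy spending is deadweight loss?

DWL / government spending = 13/166

Pre-subsidy: 1400 - 5p = -210 + 6.5p gives p* = 140, q* = 700.
With the rebate, buyers effectively pay pb = ps − 46, where ps is the price sellers receive.
Demand in terms of ps becomes qd = 1400 − 5(ps − 46) = 1630 - 5ps. Setting this equal to supply: 1630 - 5ps = -210 + 6.5ps, so ps = 160.
Buyers pay pb = 160 − 46 = 114; q' = -210 + 6.5·160 = 830.
ΔCS = ½(700 + 830)(140 − 114) = 19890; ΔPS = ½(700 + 830)(160 − 140) = 15300.
Government spending = 46 × 830 = 38180.
DWL = ½ × 46 × (830 − 700) = 2990; fraction = 2990 / 38180 = 13/166.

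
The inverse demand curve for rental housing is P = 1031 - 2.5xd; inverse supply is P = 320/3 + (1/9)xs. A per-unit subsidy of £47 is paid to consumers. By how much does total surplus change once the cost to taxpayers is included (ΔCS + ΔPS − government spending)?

Net change in total surplus = -£423

Pre-subsidy: 1031 - 2.5x = 320/3 + (1/9)x gives x* = 354 and P* = 146.
With the rebate, buyers effectively pay Pb = Ps − 47, where Ps is the price sellers receive.
On the curves, Pb = 1031 - 2.5x and Ps = 320/3 + (1/9)x; the wedge Ps − Pb = 47 gives 320/3 + (1/9)x − (1031 - 2.5x) = 47, so x' = 372.
Then Pb = 1031 − 2.5·372 = 101 and Ps = 320/3 + (1/9)·372 = 148.
ΔCS = ½(354 + 372)(146 − 101) = 16335; ΔPS = ½(354 + 372)(148 − 146) = 726.
Government spending = 47 × 372 = 17484.
Net change = 16335 + 726 − 17484 = -423. The loss equals the DWL triangle ½·47·18.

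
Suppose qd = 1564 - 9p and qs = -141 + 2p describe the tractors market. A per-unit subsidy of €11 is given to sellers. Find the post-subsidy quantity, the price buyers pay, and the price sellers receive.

q' = 187; buyers pay €153; sellers receive €164

Pre-subsidy: 1564 - 9p = -141 + 2p gives p* = 155, q* = 169.
With the subsidy, sellers receive ps = pb + 11 for each unit, where pb is the price buyers pay.
Supply in terms of pb becomes qs = -141 + 2(pb + 11) = -119 + 2pb. Setting this equal to demand: 1564 - 9pb = -119 + 2pb, so pb = 153.
Sellers receive ps = 153 + 11 = 164; q' = 1564 − 9·153 = 187.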